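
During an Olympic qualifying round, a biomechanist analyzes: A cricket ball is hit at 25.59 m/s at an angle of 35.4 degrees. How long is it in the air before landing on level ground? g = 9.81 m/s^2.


T = 2*v*sin(theta)/g
sin(theta) = sin(35.4 deg) = 0.5793
T = 2*25.59*0.5793 / 9.81
T = 29.6476 / 9.81 = 3.0222 s

3.0222 s


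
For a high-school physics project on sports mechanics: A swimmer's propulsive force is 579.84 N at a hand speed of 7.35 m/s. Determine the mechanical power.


P = F * v
P = 579.84 * 7.35
P = 4261.824 W

4261.824 W


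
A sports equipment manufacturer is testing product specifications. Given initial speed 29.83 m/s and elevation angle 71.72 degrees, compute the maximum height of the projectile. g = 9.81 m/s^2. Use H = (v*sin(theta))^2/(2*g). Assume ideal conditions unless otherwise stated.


H = (v*sin(theta))^2 / (2*g)
vy = v*sin(theta) = 29.83 * sin(71.72 deg) = 28.3246 m/s
H = vy^2 / (2*g) = 802.2847 / (2*9.81)
H = 802.2847 / 19.62 = 40.8912 m

40.8912 m


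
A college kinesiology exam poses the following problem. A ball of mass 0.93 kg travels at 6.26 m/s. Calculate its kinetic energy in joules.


KE = 0.5 * m * v^2
KE = 0.5 * 0.93 * 6.26^2
KE = 0.5 * 0.93 * 39.1876 = 18.2222 J

18.2222 J


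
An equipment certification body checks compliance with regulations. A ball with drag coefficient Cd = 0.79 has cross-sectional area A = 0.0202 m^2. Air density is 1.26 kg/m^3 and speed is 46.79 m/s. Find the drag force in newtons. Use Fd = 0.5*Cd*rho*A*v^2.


Fd = 0.5 * Cd * rho * A * v^2
Fd = 0.5 * 0.79 * 1.26 * 0.0202 * 46.79^2
v^2 = 2189.3041
Fd = 0.5 * 0.79 * 1.26 * 0.0202 * 2189.3041 = 22.0103 N

22.0103 N


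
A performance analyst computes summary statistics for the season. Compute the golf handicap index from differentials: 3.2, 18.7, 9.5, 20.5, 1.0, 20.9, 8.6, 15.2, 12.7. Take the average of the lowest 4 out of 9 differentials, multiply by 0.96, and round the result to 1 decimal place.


All differentials: 3.2, 18.7, 9.5, 20.5, 1.0, 20.9, 8.6, 15.2, 12.7
Sorted: 1.0, 3.2, 8.6, 9.5, 12.7, 15.2, 18.7, 20.5, 20.9
Best 4: 1.0, 3.2, 8.6, 9.5
Average of best = 22.3 / 4 = 5.575
Raw index = 5.575 * 0.96 = 5.352
Handicap index = round(5.352, 1) = 5.4

5.4


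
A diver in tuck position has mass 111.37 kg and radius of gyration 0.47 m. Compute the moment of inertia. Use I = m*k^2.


I = m * k^2
I = 111.37 * 0.47^2
I = 111.37 * 0.2209 = 24.6016 kg*m^2

24.6016 kg*m^2


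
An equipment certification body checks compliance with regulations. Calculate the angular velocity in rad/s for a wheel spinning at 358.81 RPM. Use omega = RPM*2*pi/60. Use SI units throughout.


omega = RPM * 2 * pi / 60
omega = 358.81 * 2 * 3.14159 / 60
omega = 2254.4697 / 60 = 37.5745 rad/s

37.5745 rad/s


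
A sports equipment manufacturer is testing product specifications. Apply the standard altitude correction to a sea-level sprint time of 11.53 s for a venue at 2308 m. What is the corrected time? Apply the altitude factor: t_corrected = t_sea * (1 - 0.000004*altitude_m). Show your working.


Correction factor = 1 - 0.000004 * 2308 = 0.990768
t_corrected = t_sea * factor = 11.53 * 0.990768
t_corrected = 11.4236 s

11.4236 s


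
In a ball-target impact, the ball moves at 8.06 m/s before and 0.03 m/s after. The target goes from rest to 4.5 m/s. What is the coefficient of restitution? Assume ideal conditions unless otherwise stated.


e = (v2_after - v1_after) / (v1_before - v2_before)
Numerator = 4.5 - 0.03 = 4.47
Denominator = 8.06 - 0 = 8.06
e = 4.47 / 8.06 = 0.5546

0.5546


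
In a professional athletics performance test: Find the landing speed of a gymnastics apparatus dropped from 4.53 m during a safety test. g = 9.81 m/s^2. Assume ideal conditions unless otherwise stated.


v = sqrt(2 * g * h)
v = sqrt(2 * 9.81 * 4.53)
v = sqrt(88.8786) = 9.4275 m/s

9.4275 m/s


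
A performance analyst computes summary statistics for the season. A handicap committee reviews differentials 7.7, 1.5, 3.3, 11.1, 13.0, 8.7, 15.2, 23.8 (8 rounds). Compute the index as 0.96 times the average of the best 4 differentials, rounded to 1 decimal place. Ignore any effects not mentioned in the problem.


All differentials: 7.7, 1.5, 3.3, 11.1, 13.0, 8.7, 15.2, 23.8
Sorted: 1.5, 3.3, 7.7, 8.7, 11.1, 13.0, 15.2, 23.8
Best 4: 1.5, 3.3, 7.7, 8.7
Average of best = 21.2 / 4 = 5.3
Raw index = 5.3 * 0.96 = 5.088
Handicap index = round(5.088, 1) = 5.1

5.1


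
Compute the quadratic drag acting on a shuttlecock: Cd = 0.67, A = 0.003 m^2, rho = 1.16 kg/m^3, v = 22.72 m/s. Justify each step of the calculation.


Fd = 0.5 * Cd * rho * A * v^2
Fd = 0.5 * 0.67 * 1.16 * 0.003 * 22.72^2
v^2 = 516.1984
Fd = 0.5 * 0.67 * 1.16 * 0.003 * 516.1984 = 0.6018 N

0.6018 N


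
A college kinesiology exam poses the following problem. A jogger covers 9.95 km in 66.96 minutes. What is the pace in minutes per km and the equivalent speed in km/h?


Pace = time / distance = 66.96 min / 9.95 km = 6.7296 min/km
Speed = distance / time_in_hours = 9.95 / 1.116 hr
Speed = 8.9158 km/h

6.7296 min/km, 8.9158 km/h


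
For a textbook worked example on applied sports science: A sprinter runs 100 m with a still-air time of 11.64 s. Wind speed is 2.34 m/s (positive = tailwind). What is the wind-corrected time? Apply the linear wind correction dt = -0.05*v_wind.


dt = -0.05 * v_wind = -0.05 * 2.34 = -0.117 s
t_corrected = t_still + dt = 11.64 + (-0.117)
t_corrected = 11.523 s

11.523 s


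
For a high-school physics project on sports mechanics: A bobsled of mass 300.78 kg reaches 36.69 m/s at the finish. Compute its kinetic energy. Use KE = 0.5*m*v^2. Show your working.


KE = 0.5 * m * v^2
KE = 0.5 * 300.78 * 36.69^2
KE = 0.5 * 300.78 * 1346.1561 = 202448.4159 J

202448.4159 J


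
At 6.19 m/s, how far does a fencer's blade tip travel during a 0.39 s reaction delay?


d = v * t
d = 6.19 * 0.39
d = 2.4141 m

2.4141 m


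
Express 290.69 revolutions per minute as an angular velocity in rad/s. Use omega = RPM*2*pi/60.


omega = RPM * 2 * pi / 60
omega = 290.69 * 2 * 3.14159 / 60
omega = 1826.4591 / 60 = 30.441 rad/s

30.441 rad/s


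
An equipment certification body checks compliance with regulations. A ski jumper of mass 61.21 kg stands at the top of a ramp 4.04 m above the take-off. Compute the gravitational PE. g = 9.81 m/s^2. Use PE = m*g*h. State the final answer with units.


PE = m * g * h
PE = 61.21 * 9.81 * 4.04
PE = 600.4701 * 4.04 = 2425.8992 J

2425.8992 J


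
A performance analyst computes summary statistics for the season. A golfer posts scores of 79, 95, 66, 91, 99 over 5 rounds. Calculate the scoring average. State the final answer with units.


Average = sum / n
Sum = 430
Average = 430 / 5 = 86

86


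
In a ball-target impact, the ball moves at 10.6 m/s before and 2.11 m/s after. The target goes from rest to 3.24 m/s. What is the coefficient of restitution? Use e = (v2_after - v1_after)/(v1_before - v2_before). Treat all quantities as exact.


e = (v2_after - v1_after) / (v1_before - v2_before)
Numerator = 3.24 - 2.11 = 1.13
Denominator = 10.6 - 0 = 10.6
e = 1.13 / 10.6 = 0.1066

0.1066


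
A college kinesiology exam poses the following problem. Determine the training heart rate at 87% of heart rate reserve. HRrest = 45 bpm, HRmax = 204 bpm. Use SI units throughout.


Target = HRrest + pct*(HRmax - HRrest)
Heart rate reserve = HRmax - HRrest = 204 - 45 = 159 bpm
Fraction = 87% = 0.87
Target = 45 + 0.87 * 159
Target = 45 + 138.33 = 183.33 bpm

183.33 bpm


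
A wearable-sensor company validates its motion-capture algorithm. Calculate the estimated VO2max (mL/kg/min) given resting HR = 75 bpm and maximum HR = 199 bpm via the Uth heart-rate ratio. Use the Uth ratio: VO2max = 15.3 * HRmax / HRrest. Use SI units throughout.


VO2max = 15.3 * HRmax / HRrest
VO2max = 15.3 * 199 / 75
VO2max = 3044.7 / 75 = 40.596 mL/kg/min

40.596 mL/kg/min


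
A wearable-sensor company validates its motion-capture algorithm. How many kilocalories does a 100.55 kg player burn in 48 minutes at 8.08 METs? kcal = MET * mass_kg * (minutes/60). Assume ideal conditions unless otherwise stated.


kcal = MET * mass * time_hr
Convert time: 48 min = 0.8 hr
kcal = 8.08 * 100.55 * 0.8
kcal = 649.9552 kcal

649.9552 kcal


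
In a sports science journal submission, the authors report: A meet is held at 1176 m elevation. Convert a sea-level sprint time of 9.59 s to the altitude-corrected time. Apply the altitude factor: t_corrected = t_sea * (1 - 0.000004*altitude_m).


Correction factor = 1 - 0.000004 * 1176 = 0.995296
t_corrected = t_sea * factor = 9.59 * 0.995296
t_corrected = 9.5449 s

9.5449 s


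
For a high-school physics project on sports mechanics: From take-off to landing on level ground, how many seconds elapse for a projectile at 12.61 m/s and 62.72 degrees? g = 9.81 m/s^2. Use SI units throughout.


T = 2*v*sin(theta)/g
sin(theta) = sin(62.72 deg) = 0.8888
T = 2*12.61*0.8888 / 9.81
T = 22.415 / 9.81 = 2.2849 s

2.2849 s


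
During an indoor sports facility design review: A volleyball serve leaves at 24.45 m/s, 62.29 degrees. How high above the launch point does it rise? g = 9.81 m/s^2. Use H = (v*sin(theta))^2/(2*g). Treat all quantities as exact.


H = (v*sin(theta))^2 / (2*g)
vy = v*sin(theta) = 24.45 * sin(62.29 deg) = 21.6459 m/s
H = vy^2 / (2*g) = 468.5446 / (2*9.81)
H = 468.5446 / 19.62 = 23.881 m

23.881 m


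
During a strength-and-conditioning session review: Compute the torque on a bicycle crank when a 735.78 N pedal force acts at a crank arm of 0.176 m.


tau = F * d
tau = 735.78 * 0.176
tau = 129.4973 N*m

129.4973 N*m


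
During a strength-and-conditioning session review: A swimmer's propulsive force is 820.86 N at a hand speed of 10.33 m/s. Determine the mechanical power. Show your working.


P = F * v
P = 820.86 * 10.33
P = 8479.4838 W

8479.4838 W


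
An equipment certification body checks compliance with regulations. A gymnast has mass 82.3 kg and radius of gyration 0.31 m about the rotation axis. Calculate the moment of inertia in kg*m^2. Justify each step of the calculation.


I = m * k^2
I = 82.3 * 0.31^2
I = 82.3 * 0.0961 = 7.909 kg*m^2

7.909 kg*m^2


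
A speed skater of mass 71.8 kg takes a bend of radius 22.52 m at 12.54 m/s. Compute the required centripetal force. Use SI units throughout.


Fc = m * v^2 / r
v^2 = 12.54^2 = 157.2516
Fc = 71.8 * 157.2516 / 22.52
Fc = 11290.6649 / 22.52 = 501.3617 N

501.3617 N


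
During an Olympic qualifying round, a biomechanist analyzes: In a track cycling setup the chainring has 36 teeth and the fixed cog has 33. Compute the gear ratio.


GR = front_teeth / rear_teeth
GR = 36 / 33
GR = 1.0909

1.0909


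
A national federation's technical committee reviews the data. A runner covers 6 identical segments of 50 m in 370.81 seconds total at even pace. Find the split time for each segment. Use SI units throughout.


Split time = total_time / n_laps = 370.81 / 6
Split time = 61.8017 s per lap

61.8017 s


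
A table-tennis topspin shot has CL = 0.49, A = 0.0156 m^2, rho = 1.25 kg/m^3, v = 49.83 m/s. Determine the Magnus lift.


FM = 0.5 * CL * rho * A * v^2
FM = 0.5 * 0.49 * 1.25 * 0.0156 * 49.83^2
v^2 = 2483.0289
FM = 0.5 * 0.49 * 1.25 * 0.0156 * 2483.0289 = 11.8627 N

11.8627 N


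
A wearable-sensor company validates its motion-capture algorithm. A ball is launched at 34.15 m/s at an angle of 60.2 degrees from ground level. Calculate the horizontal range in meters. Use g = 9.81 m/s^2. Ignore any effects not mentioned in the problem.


R = v^2 * sin(2*theta) / g
Convert angle to radians: theta = 60.2 deg = 1.0507 rad
sin(2*theta) = sin(2.1014) = 0.8625
R = 34.15^2 * 0.8625 / 9.81
R = 1166.2225 * 0.8625 / 9.81 = 102.5365 m

102.5365 m


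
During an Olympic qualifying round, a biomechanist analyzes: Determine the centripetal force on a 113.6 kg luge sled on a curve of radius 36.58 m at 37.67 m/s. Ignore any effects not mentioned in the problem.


Fc = m * v^2 / r
v^2 = 37.67^2 = 1419.0289
Fc = 113.6 * 1419.0289 / 36.58
Fc = 161201.683 / 36.58 = 4406.8257 N

4406.8257 N


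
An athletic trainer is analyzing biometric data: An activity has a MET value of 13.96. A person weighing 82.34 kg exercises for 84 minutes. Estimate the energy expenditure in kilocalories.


kcal = MET * mass * time_hr
Convert time: 84 min = 1.4 hr
kcal = 13.96 * 82.34 * 1.4
kcal = 1609.253 kcal

1609.253 kcal


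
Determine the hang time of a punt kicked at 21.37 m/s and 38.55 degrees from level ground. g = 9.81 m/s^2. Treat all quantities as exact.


T = 2*v*sin(theta)/g
sin(theta) = sin(38.55 deg) = 0.6232
T = 2*21.37*0.6232 / 9.81
T = 26.6355 / 9.81 = 2.7151 s

2.7151 s


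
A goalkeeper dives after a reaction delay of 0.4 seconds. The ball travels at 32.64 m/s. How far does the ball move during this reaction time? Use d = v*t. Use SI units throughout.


d = v * t
d = 32.64 * 0.4
d = 13.056 m

13.056 m


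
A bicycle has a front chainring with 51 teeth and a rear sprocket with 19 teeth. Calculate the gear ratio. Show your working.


GR = front_teeth / rear_teeth
GR = 51 / 19
GR = 2.6842

2.6842


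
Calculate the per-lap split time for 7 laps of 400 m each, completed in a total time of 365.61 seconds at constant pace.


Split time = total_time / n_laps = 365.61 / 7
Split time = 52.23 s per lap

52.23 s


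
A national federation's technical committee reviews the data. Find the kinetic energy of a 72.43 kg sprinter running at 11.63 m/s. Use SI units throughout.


KE = 0.5 * m * v^2
KE = 0.5 * 72.43 * 11.63^2
KE = 0.5 * 72.43 * 135.2569 = 4898.3286 J

4898.3286 J


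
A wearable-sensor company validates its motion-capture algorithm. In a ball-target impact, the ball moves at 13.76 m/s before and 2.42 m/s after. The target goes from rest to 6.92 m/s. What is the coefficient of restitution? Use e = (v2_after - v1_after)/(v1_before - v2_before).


e = (v2_after - v1_after) / (v1_before - v2_before)
Numerator = 6.92 - 2.42 = 4.5
Denominator = 13.76 - 0 = 13.76
e = 4.5 / 13.76 = 0.327

0.327


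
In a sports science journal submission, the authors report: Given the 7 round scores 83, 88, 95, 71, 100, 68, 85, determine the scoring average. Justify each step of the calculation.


Average = sum / n
Sum = 590
Average = 590 / 7 = 84.2857

84.2857


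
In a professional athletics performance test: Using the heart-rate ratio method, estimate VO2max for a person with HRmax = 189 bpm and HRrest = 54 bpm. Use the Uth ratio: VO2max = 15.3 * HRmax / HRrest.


VO2max = 15.3 * HRmax / HRrest
VO2max = 15.3 * 189 / 54
VO2max = 2891.7 / 54 = 53.55 mL/kg/min

53.55 mL/kg/min


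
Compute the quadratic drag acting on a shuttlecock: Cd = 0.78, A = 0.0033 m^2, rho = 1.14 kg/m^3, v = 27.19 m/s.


Fd = 0.5 * Cd * rho * A * v^2
Fd = 0.5 * 0.78 * 1.14 * 0.0033 * 27.19^2
v^2 = 739.2961
Fd = 0.5 * 0.78 * 1.14 * 0.0033 * 739.2961 = 1.0847 N

1.0847 N


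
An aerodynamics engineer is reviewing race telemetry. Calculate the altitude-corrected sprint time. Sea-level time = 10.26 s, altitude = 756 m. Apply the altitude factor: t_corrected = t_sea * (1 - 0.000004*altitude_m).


Correction factor = 1 - 0.000004 * 756 = 0.996976
t_corrected = t_sea * factor = 10.26 * 0.996976
t_corrected = 10.229 s

10.229 s


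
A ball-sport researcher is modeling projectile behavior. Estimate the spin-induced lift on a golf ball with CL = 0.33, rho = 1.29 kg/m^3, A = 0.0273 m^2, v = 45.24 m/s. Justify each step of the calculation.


FM = 0.5 * CL * rho * A * v^2
FM = 0.5 * 0.33 * 1.29 * 0.0273 * 45.24^2
v^2 = 2046.6576
FM = 0.5 * 0.33 * 1.29 * 0.0273 * 2046.6576 = 11.8927 N

11.8927 N


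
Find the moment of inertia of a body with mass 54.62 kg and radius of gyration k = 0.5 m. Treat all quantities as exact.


I = m * k^2
I = 54.62 * 0.5^2
I = 54.62 * 0.25 = 13.655 kg*m^2

13.655 kg*m^2


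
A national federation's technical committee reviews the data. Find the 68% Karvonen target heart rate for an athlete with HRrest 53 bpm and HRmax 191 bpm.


Target = HRrest + pct*(HRmax - HRrest)
Heart rate reserve = HRmax - HRrest = 191 - 53 = 138 bpm
Fraction = 68% = 0.68
Target = 53 + 0.68 * 138
Target = 53 + 93.84 = 146.84 bpm

146.84 bpm


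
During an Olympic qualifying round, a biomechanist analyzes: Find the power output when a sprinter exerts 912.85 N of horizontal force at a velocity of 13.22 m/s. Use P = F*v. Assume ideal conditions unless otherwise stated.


P = F * v
P = 912.85 * 13.22
P = 12067.877 W

12067.877 W


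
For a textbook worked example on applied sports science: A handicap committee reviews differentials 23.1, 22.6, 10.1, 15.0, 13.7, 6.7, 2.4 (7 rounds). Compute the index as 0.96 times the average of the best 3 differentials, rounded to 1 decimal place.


All differentials: 23.1, 22.6, 10.1, 15.0, 13.7, 6.7, 2.4
Sorted: 2.4, 6.7, 10.1, 13.7, 15.0, 22.6, 23.1
Best 3: 2.4, 6.7, 10.1
Average of best = 19.2 / 3 = 6.4
Raw index = 6.4 * 0.96 = 6.144
Handicap index = round(6.144, 1) = 6.1

6.1


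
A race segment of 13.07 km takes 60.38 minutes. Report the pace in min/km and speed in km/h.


Pace = time / distance = 60.38 min / 13.07 km = 4.6197 min/km
Speed = distance / time_in_hours = 13.07 / 1.0063 hr
Speed = 12.9877 km/h

4.6197 min/km, 12.9877 km/h


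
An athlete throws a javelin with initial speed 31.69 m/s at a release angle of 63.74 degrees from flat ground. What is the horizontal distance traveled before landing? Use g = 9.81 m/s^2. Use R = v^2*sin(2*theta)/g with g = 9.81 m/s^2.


R = v^2 * sin(2*theta) / g
Convert angle to radians: theta = 63.74 deg = 1.1125 rad
sin(2*theta) = sin(2.2249) = 0.7936
R = 31.69^2 * 0.7936 / 9.81
R = 1004.2561 * 0.7936 / 9.81 = 81.2378 m

81.2378 m


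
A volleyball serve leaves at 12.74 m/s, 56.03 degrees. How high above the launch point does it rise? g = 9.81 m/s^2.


H = (v*sin(theta))^2 / (2*g)
vy = v*sin(theta) = 12.74 * sin(56.03 deg) = 10.5657 m/s
H = vy^2 / (2*g) = 111.6333 / (2*9.81)
H = 111.6333 / 19.62 = 5.6898 m

5.6898 m


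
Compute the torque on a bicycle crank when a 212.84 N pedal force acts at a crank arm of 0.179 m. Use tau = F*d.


tau = F * d
tau = 212.84 * 0.179
tau = 38.0984 N*m

38.0984 N*m


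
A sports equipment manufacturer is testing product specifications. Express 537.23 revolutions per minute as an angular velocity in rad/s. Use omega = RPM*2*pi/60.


omega = RPM * 2 * pi / 60
omega = 537.23 * 2 * 3.14159 / 60
omega = 3375.5156 / 60 = 56.2586 rad/s

56.2586 rad/s


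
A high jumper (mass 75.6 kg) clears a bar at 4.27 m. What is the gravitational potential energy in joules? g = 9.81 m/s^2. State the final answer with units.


PE = m * g * h
PE = 75.6 * 9.81 * 4.27
PE = 741.636 * 4.27 = 3166.7857 J

3166.7857 J


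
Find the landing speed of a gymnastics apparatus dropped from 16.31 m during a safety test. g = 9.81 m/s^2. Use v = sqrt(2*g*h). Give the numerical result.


v = sqrt(2 * g * h)
v = sqrt(2 * 9.81 * 16.31)
v = sqrt(320.0022) = 17.8886 m/s

17.8886 m/s


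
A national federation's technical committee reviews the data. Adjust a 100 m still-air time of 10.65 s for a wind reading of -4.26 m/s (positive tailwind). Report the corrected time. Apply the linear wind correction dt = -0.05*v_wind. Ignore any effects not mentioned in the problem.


dt = -0.05 * v_wind = -0.05 * -4.26 = 0.213 s
t_corrected = t_still + dt = 10.65 + (0.213)
t_corrected = 10.863 s

10.863 s


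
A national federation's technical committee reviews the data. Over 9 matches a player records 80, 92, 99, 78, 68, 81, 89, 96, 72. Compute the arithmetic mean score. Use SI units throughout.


Average = sum / n
Sum = 755
Average = 755 / 9 = 83.8889

83.8889


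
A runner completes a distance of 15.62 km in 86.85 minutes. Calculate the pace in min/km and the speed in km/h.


Pace = time / distance = 86.85 min / 15.62 km = 5.5602 min/km
Speed = distance / time_in_hours = 15.62 / 1.4475 hr
Speed = 10.791 km/h

5.5602 min/km, 10.791 km/h


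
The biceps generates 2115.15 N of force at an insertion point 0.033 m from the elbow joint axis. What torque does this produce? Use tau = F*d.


tau = F * d
tau = 2115.15 * 0.033
tau = 69.8 N*m

69.8 N*m


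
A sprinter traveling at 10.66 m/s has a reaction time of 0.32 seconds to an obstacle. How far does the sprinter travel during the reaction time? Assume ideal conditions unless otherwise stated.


d = v * t
d = 10.66 * 0.32
d = 3.4112 m

3.4112 m


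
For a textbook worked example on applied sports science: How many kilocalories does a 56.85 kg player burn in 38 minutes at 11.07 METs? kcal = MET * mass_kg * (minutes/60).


kcal = MET * mass * time_hr
Convert time: 38 min = 0.6333 hr
kcal = 11.07 * 56.85 * 0.6333
kcal = 398.5754 kcal

398.5754 kcal


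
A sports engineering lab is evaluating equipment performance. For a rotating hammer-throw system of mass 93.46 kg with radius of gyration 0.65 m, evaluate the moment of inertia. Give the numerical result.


I = m * k^2
I = 93.46 * 0.65^2
I = 93.46 * 0.4225 = 39.4869 kg*m^2

39.4869 kg*m^2


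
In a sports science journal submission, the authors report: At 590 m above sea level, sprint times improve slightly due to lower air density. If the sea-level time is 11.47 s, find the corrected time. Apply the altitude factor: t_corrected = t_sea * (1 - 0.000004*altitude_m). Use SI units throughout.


Correction factor = 1 - 0.000004 * 590 = 0.99764
t_corrected = t_sea * factor = 11.47 * 0.99764
t_corrected = 11.4429 s

11.4429 s


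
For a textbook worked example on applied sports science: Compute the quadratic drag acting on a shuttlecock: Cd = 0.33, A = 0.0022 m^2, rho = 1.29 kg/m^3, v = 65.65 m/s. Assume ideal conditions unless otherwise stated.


Fd = 0.5 * Cd * rho * A * v^2
Fd = 0.5 * 0.33 * 1.29 * 0.0022 * 65.65^2
v^2 = 4309.9225
Fd = 0.5 * 0.33 * 1.29 * 0.0022 * 4309.9225 = 2.0182 N

2.0182 N


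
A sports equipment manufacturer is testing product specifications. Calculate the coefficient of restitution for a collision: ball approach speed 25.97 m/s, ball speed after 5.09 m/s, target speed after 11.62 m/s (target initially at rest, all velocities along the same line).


e = (v2_after - v1_after) / (v1_before - v2_before)
Numerator = 11.62 - 5.09 = 6.53
Denominator = 25.97 - 0 = 25.97
e = 6.53 / 25.97 = 0.2514

0.2514


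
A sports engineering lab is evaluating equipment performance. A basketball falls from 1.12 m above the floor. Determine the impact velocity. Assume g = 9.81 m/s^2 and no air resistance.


v = sqrt(2 * g * h)
v = sqrt(2 * 9.81 * 1.12)
v = sqrt(21.9744) = 4.6877 m/s

4.6877 m/s


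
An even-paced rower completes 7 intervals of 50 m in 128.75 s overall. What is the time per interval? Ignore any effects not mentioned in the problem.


Split time = total_time / n_laps = 128.75 / 7
Split time = 18.3929 s per lap

18.3929 s


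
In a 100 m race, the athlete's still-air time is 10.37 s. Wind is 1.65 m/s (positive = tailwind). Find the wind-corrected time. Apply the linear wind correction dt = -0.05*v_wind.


dt = -0.05 * v_wind = -0.05 * 1.65 = -0.0825 s
t_corrected = t_still + dt = 10.37 + (-0.0825)
t_corrected = 10.2875 s

10.2875 s


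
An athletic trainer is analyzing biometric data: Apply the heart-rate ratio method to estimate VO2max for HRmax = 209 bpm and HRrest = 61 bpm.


VO2max = 15.3 * HRmax / HRrest
VO2max = 15.3 * 209 / 61
VO2max = 3197.7 / 61 = 52.4213 mL/kg/min

52.4213 mL/kg/min


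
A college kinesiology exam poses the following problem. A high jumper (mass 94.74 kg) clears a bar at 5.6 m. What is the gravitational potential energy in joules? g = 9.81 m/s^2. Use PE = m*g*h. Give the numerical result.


PE = m * g * h
PE = 94.74 * 9.81 * 5.6
PE = 929.3994 * 5.6 = 5204.6366 J

5204.6366 J


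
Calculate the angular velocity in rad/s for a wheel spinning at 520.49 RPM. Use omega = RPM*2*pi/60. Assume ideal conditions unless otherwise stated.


omega = RPM * 2 * pi / 60
omega = 520.49 * 2 * 3.14159 / 60
omega = 3270.3351 / 60 = 54.5056 rad/s

54.5056 rad/s


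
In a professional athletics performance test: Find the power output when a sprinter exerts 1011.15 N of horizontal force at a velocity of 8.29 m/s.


P = F * v
P = 1011.15 * 8.29
P = 8382.4335 W

8382.4335 W


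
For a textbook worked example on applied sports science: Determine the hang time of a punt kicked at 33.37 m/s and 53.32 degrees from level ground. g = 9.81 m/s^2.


T = 2*v*sin(theta)/g
sin(theta) = sin(53.32 deg) = 0.802
T = 2*33.37*0.802 / 9.81
T = 53.5244 / 9.81 = 5.4561 s

5.4561 s


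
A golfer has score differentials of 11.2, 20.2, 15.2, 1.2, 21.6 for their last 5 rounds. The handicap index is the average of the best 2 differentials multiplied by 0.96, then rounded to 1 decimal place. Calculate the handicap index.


All differentials: 11.2, 20.2, 15.2, 1.2, 21.6
Sorted: 1.2, 11.2, 15.2, 20.2, 21.6
Best 2: 1.2, 11.2
Average of best = 12.4 / 2 = 6.2
Raw index = 6.2 * 0.96 = 5.952
Handicap index = round(5.952, 1) = 6.0

6.0


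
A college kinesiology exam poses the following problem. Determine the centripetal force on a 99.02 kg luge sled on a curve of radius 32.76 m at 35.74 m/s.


Fc = m * v^2 / r
v^2 = 35.74^2 = 1277.3476
Fc = 99.02 * 1277.3476 / 32.76
Fc = 126482.9594 / 32.76 = 3860.8962 N

3860.8962 N


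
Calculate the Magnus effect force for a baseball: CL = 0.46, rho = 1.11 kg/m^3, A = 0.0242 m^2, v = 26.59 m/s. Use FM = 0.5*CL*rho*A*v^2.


FM = 0.5 * CL * rho * A * v^2
FM = 0.5 * 0.46 * 1.11 * 0.0242 * 26.59^2
v^2 = 707.0281
FM = 0.5 * 0.46 * 1.11 * 0.0242 * 707.0281 = 4.3682 N

4.3682 N


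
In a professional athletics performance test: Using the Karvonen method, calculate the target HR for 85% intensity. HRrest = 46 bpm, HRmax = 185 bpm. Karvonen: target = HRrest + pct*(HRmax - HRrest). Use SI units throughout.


Target = HRrest + pct*(HRmax - HRrest)
Heart rate reserve = HRmax - HRrest = 185 - 46 = 139 bpm
Fraction = 85% = 0.85
Target = 46 + 0.85 * 139
Target = 46 + 118.15 = 164.15 bpm

164.15 bpm


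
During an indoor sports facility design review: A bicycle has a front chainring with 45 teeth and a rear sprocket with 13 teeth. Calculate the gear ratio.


GR = front_teeth / rear_teeth
GR = 45 / 13
GR = 3.4615

3.4615


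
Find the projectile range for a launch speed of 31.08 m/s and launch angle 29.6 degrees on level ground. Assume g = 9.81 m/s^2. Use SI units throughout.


R = v^2 * sin(2*theta) / g
Convert angle to radians: theta = 29.6 deg = 0.5166 rad
sin(2*theta) = sin(1.0332) = 0.859
R = 31.08^2 * 0.859 / 9.81
R = 965.9664 * 0.859 / 9.81 = 84.5797 m

84.5797 m


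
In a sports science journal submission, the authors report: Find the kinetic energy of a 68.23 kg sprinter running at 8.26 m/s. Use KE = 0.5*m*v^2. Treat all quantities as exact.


KE = 0.5 * m * v^2
KE = 0.5 * 68.23 * 8.26^2
KE = 0.5 * 68.23 * 68.2276 = 2327.5846 J

2327.5846 J


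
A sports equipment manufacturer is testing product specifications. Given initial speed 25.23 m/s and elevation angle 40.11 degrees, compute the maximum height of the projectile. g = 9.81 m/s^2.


H = (v*sin(theta))^2 / (2*g)
vy = v*sin(theta) = 25.23 * sin(40.11 deg) = 16.2546 m/s
H = vy^2 / (2*g) = 264.2123 / (2*9.81)
H = 264.2123 / 19.62 = 13.4665 m

13.4665 m


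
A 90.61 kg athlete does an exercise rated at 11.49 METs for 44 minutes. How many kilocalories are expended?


kcal = MET * mass * time_hr
Convert time: 44 min = 0.7333 hr
kcal = 11.49 * 90.61 * 0.7333
kcal = 763.4799 kcal

763.4799 kcal


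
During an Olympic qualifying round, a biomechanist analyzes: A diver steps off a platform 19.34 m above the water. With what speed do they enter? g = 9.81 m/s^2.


v = sqrt(2 * g * h)
v = sqrt(2 * 9.81 * 19.34)
v = sqrt(379.4508) = 19.4795 m/s

19.4795 m/s


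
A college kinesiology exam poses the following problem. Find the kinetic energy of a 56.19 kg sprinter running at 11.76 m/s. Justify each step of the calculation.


KE = 0.5 * m * v^2
KE = 0.5 * 56.19 * 11.76^2
KE = 0.5 * 56.19 * 138.2976 = 3885.4711 J

3885.4711 J


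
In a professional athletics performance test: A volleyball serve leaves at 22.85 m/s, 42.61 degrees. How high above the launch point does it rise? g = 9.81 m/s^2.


H = (v*sin(theta))^2 / (2*g)
vy = v*sin(theta) = 22.85 * sin(42.61 deg) = 15.4696 m/s
H = vy^2 / (2*g) = 239.307 / (2*9.81)
H = 239.307 / 19.62 = 12.1971 m

12.1971 m


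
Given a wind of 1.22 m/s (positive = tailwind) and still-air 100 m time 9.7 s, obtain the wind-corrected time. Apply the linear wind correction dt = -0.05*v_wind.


dt = -0.05 * v_wind = -0.05 * 1.22 = -0.061 s
t_corrected = t_still + dt = 9.7 + (-0.061)
t_corrected = 9.639 s

9.639 s


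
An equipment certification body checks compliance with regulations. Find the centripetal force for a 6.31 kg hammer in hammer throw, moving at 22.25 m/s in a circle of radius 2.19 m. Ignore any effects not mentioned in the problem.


Fc = m * v^2 / r
v^2 = 22.25^2 = 495.0625
Fc = 6.31 * 495.0625 / 2.19
Fc = 3123.8444 / 2.19 = 1426.413 N

1426.413 N


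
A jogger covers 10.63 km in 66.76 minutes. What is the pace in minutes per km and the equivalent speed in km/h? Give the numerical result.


Pace = time / distance = 66.76 min / 10.63 km = 6.2803 min/km
Speed = distance / time_in_hours = 10.63 / 1.1127 hr
Speed = 9.5536 km/h

6.2803 min/km, 9.5536 km/h


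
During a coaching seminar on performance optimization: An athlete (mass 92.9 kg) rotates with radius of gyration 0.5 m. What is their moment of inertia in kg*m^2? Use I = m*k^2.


I = m * k^2
I = 92.9 * 0.5^2
I = 92.9 * 0.25 = 23.225 kg*m^2

23.225 kg*m^2


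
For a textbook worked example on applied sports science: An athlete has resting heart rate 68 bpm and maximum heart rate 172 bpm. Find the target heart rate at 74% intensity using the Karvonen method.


Target = HRrest + pct*(HRmax - HRrest)
Heart rate reserve = HRmax - HRrest = 172 - 68 = 104 bpm
Fraction = 74% = 0.74
Target = 68 + 0.74 * 104
Target = 68 + 76.96 = 144.96 bpm

144.96 bpm


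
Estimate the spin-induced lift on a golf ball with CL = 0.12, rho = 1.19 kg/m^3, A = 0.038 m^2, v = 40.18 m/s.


FM = 0.5 * CL * rho * A * v^2
FM = 0.5 * 0.12 * 1.19 * 0.038 * 40.18^2
v^2 = 1614.4324
FM = 0.5 * 0.12 * 1.19 * 0.038 * 1614.4324 = 4.3803 N

4.3803 N


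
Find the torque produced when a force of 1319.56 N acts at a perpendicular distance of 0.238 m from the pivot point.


tau = F * d
tau = 1319.56 * 0.238
tau = 314.0553 N*m

314.0553 N*m


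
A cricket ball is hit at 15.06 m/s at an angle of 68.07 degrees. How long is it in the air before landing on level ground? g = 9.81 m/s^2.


T = 2*v*sin(theta)/g
sin(theta) = sin(68.07 deg) = 0.9276
T = 2*15.06*0.9276 / 9.81
T = 27.9405 / 9.81 = 2.8482 s

2.8482 s


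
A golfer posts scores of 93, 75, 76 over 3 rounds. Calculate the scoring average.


Average = sum / n
Sum = 244
Average = 244 / 3 = 81.3333

81.3333


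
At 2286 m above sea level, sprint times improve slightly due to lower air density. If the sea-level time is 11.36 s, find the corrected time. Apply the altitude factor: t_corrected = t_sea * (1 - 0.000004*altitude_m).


Correction factor = 1 - 0.000004 * 2286 = 0.990856
t_corrected = t_sea * factor = 11.36 * 0.990856
t_corrected = 11.2561 s

11.2561 s


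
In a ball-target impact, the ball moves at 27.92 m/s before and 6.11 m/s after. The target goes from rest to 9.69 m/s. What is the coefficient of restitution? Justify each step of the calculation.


e = (v2_after - v1_after) / (v1_before - v2_before)
Numerator = 9.69 - 6.11 = 3.58
Denominator = 27.92 - 0 = 27.92
e = 3.58 / 27.92 = 0.1282

0.1282


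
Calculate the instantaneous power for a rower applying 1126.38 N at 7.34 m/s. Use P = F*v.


P = F * v
P = 1126.38 * 7.34
P = 8267.6292 W

8267.6292 W


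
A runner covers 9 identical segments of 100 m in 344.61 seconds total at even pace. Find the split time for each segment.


Split time = total_time / n_laps = 344.61 / 9
Split time = 38.29 s per lap

38.29 s


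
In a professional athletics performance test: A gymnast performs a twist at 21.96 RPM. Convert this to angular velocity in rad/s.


omega = RPM * 2 * pi / 60
omega = 21.96 * 2 * 3.14159 / 60
omega = 137.9787 / 60 = 2.2996 rad/s

2.2996 rad/s


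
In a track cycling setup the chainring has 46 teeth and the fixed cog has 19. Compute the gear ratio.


GR = front_teeth / rear_teeth
GR = 46 / 19
GR = 2.4211

2.4211


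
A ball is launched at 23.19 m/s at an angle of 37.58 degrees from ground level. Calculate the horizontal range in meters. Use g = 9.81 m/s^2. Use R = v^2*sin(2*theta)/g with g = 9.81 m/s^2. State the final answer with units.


R = v^2 * sin(2*theta) / g
Convert angle to radians: theta = 37.58 deg = 0.6559 rad
sin(2*theta) = sin(1.3118) = 0.9666
R = 23.19^2 * 0.9666 / 9.81
R = 537.7761 * 0.9666 / 9.81 = 52.9907 m

52.9907 m


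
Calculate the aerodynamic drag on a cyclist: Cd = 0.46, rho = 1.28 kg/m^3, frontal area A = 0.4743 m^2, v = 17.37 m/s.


Fd = 0.5 * Cd * rho * A * v^2
Fd = 0.5 * 0.46 * 1.28 * 0.4743 * 17.37^2
v^2 = 301.7169
Fd = 0.5 * 0.46 * 1.28 * 0.4743 * 301.7169 = 42.1299 N

42.1299 N


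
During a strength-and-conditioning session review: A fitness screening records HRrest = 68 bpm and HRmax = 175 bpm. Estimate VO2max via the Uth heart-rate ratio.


VO2max = 15.3 * HRmax / HRrest
VO2max = 15.3 * 175 / 68
VO2max = 2677.5 / 68 = 39.375 mL/kg/min

39.375 mL/kg/min


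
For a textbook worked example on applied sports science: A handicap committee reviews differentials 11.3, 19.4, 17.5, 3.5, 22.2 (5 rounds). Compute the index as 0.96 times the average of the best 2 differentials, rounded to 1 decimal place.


All differentials: 11.3, 19.4, 17.5, 3.5, 22.2
Sorted: 3.5, 11.3, 17.5, 19.4, 22.2
Best 2: 3.5, 11.3
Average of best = 14.8 / 2 = 7.4
Raw index = 7.4 * 0.96 = 7.104
Handicap index = round(7.104, 1) = 7.1

7.1


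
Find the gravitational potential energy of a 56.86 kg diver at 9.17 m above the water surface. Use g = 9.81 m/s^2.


PE = m * g * h
PE = 56.86 * 9.81 * 9.17
PE = 557.7966 * 9.17 = 5114.9948 J

5114.9948 J


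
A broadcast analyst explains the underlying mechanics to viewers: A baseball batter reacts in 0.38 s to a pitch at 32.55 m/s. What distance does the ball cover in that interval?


d = v * t
d = 32.55 * 0.38
d = 12.369 m

12.369 m


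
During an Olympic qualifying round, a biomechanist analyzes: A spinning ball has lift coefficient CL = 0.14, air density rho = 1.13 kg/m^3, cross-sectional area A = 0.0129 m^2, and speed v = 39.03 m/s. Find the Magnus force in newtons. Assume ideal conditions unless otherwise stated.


FM = 0.5 * CL * rho * A * v^2
FM = 0.5 * 0.14 * 1.13 * 0.0129 * 39.03^2
v^2 = 1523.3409
FM = 0.5 * 0.14 * 1.13 * 0.0129 * 1523.3409 = 1.5544 N

1.5544 N


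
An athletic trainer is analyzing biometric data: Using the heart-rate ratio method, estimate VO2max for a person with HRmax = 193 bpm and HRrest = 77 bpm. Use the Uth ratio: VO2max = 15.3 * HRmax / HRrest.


VO2max = 15.3 * HRmax / HRrest
VO2max = 15.3 * 193 / 77
VO2max = 2952.9 / 77 = 38.3494 mL/kg/min

38.3494 mL/kg/min


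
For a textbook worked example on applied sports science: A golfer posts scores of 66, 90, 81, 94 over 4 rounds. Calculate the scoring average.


Average = sum / n
Sum = 331
Average = 331 / 4 = 82.75

82.75


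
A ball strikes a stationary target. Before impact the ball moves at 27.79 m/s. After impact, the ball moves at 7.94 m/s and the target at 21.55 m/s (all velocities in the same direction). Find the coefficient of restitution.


e = (v2_after - v1_after) / (v1_before - v2_before)
Numerator = 21.55 - 7.94 = 13.61
Denominator = 27.79 - 0 = 27.79
e = 13.61 / 27.79 = 0.4897

0.4897


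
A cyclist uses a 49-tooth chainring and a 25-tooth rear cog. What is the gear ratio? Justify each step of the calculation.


GR = front_teeth / rear_teeth
GR = 49 / 25
GR = 1.96

1.96


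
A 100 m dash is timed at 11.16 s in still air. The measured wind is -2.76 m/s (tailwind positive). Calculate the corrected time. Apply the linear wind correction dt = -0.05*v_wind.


dt = -0.05 * v_wind = -0.05 * -2.76 = 0.138 s
t_corrected = t_still + dt = 11.16 + (0.138)
t_corrected = 11.298 s

11.298 s


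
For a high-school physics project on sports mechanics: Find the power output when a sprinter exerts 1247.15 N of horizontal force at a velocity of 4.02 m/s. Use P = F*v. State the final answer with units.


P = F * v
P = 1247.15 * 4.02
P = 5013.543 W

5013.543 W


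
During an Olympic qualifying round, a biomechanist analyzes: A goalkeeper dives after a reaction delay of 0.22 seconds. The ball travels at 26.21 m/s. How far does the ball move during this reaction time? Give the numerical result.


d = v * t
d = 26.21 * 0.22
d = 5.7662 m

5.7662 m


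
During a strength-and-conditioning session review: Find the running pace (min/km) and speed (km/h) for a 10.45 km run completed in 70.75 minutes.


Pace = time / distance = 70.75 min / 10.45 km = 6.7703 min/km
Speed = distance / time_in_hours = 10.45 / 1.1792 hr
Speed = 8.8622 km/h

6.7703 min/km, 8.8622 km/h


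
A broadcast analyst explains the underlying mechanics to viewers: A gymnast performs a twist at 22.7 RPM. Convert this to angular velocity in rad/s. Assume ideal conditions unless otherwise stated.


omega = RPM * 2 * pi / 60
omega = 22.7 * 2 * 3.14159 / 60
omega = 142.6283 / 60 = 2.3771 rad/s

2.3771 rad/s


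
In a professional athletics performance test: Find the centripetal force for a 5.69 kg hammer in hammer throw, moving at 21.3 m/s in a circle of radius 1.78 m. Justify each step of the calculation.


Fc = m * v^2 / r
v^2 = 21.3^2 = 453.69
Fc = 5.69 * 453.69 / 1.78
Fc = 2581.4961 / 1.78 = 1450.2787 N

1450.2787 N


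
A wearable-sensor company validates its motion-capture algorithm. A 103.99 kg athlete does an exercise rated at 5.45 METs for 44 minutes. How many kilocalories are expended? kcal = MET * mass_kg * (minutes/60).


kcal = MET * mass * time_hr
Convert time: 44 min = 0.7333 hr
kcal = 5.45 * 103.99 * 0.7333
kcal = 415.6134 kcal

415.6134 kcal


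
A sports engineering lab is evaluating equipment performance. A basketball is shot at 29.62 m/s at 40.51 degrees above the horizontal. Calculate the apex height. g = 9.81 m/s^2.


H = (v*sin(theta))^2 / (2*g)
vy = v*sin(theta) = 29.62 * sin(40.51 deg) = 19.2406 m/s
H = vy^2 / (2*g) = 370.2 / (2*9.81)
H = 370.2 / 19.62 = 18.8685 m

18.8685 m


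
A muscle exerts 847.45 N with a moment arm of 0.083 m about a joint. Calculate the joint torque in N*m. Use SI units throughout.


tau = F * d
tau = 847.45 * 0.083
tau = 70.3384 N*m

70.3384 N*m


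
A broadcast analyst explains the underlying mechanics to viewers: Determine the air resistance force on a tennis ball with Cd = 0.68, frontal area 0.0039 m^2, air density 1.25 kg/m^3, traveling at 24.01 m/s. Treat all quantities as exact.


Fd = 0.5 * Cd * rho * A * v^2
Fd = 0.5 * 0.68 * 1.25 * 0.0039 * 24.01^2
v^2 = 576.4801
Fd = 0.5 * 0.68 * 1.25 * 0.0039 * 576.4801 = 0.9555 N

0.9555 N


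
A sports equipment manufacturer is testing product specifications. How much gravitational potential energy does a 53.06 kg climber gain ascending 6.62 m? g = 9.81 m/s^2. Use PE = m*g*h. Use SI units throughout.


PE = m * g * h
PE = 53.06 * 9.81 * 6.62
PE = 520.5186 * 6.62 = 3445.8331 J

3445.8331 J


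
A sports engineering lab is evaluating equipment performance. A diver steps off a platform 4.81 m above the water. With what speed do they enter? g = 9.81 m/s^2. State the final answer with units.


v = sqrt(2 * g * h)
v = sqrt(2 * 9.81 * 4.81)
v = sqrt(94.3722) = 9.7145 m/s

9.7145 m/s


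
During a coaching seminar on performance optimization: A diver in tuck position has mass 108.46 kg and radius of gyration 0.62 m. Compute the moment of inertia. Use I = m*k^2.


I = m * k^2
I = 108.46 * 0.62^2
I = 108.46 * 0.3844 = 41.692 kg*m^2

41.692 kg*m^2
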